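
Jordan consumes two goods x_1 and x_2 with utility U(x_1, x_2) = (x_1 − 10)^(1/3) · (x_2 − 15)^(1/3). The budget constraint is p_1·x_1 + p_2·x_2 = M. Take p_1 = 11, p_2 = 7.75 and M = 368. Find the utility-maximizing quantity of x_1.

x_1* = 16.4432

Let x_1' = x_1−10, x_2' = x_2−15. MRS = x_2'/x_1' = p_1/p_2.
Substituting into the budget: x_1* = 10 + 0.5·(M − 10·p_1 − 15·p_2)/p_1, and x_2* = 15 + 0.5·(…)/p_2.
Discretionary income = 368 − 10·11 − 15·7.75 = 141.75; x_1* = 10 + 0.5·141.75/11 = 16.4432.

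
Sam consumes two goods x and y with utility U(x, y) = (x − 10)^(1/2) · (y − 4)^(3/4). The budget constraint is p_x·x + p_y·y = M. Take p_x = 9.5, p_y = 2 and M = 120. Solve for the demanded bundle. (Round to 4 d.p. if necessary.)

MRS = (2/3)·(y−4)/(x−10). Tangency with p_x/p_y gives y−4 = (3/2)·(p_x/p_y)·(x−10).
Substituting into the budget: x* = 10 + 0.4·(M − 10·p_x − 4·p_y)/p_x, and y* = 4 + 0.6·(…)/p_y.
Discretionary income = 120 − 10·9.5 − 4·2 = 17; x* = 10 + 0.4·17/9.5 = 10.7158; y* = 4 + 0.6·17/2 = 9.1.

x* = 10.7158, y* = 9.1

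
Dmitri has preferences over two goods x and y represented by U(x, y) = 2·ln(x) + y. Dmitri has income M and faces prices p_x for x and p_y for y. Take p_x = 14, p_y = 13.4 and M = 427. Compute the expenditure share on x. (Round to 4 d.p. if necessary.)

Set MRS = p_x/p_y: (2/x)/1 = p_x/p_y.
So x*(p_x,p_y) = 2·p_y/p_x, independent of income; and y* = (M − 2·p_y)/p_y.
At the given prices: x* = 2·13.4/14 = 1.9143, and y* = 29.8657.
Expenditure on x: 14·1.9143 = 26.8; share = 0.0628.

share on x = 0.0628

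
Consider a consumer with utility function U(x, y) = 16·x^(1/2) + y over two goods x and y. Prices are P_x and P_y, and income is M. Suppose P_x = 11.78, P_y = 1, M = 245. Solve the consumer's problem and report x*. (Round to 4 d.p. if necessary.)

x* = 0.4612

MU_x = 8/√x, MU_y = 1. Tangency: 8/√x = P_x/P_y.
Thus x* = (8·P_y/P_x)² — independent of M — with the rest of income spent on y.
Plugging in: x* = (8·1/11.78)² = 0.4612.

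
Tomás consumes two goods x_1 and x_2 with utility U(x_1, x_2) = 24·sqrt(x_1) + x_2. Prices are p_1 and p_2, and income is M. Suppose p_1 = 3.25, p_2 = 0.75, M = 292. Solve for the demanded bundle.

x_1* = 7.6686, x_2* = 356.1026

Utility is quasi-linear in x_2; the FOC for x_1 is 12/√x_1 = p_1/p_2.
Solve: √x_1 = 12·p_2/p_1, so x_1*(p_1,p_2) = (12·p_2/p_1)², and x_2* = (M − p_1·x_1*)/p_2.
Plugging in: x_1* = (12·0.75/3.25)² = 7.6686, x_2* = 356.1026.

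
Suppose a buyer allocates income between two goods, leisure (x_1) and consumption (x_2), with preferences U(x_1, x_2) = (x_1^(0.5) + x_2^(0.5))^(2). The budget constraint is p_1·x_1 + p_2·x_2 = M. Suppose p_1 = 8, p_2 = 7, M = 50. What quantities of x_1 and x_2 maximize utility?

x_1* = 2.9167, x_2* = 3.8095

MU_x_1 ∝ x_1^(-0.5), MU_x_2 ∝ x_2^(-0.5), so MRS = (x_2/x_1)^(0.5) = p_1/p_2.
Hence x_2/x_1 = (p_1/p_2)^(1/(0.5)), i.e. raised to the 2 power.
Substitute x_2 = (x_2/x_1)·x_1 into the budget: x_1* = M/(p_1 + p_2·(x_2/x_1)).
Numerically x_2/x_1 = 1.306122, so x_1* = 50/(8 + 7·1.306122) = 2.9167 and x_2* = 1.306122·2.9167 = 3.8095.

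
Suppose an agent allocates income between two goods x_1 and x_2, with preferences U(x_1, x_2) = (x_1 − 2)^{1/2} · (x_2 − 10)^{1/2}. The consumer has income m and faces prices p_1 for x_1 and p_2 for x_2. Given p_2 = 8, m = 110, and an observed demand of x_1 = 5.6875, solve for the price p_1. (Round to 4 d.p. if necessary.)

p_1 = 3.2

MRS = (x_2−10)/(x_1−2). Tangency with p_1/p_2 gives x_2−10 = (p_1/p_2)·(x_1−2).
Substituting into the budget: x_1* = 2 + 0.5·(m − 2·p_1 − 10·p_2)/p_1, and x_2* = 10 + 0.5·(…)/p_2.
Set x_1* = 5.6875 in the demand function and solve for p_1: p_1 = 3.2.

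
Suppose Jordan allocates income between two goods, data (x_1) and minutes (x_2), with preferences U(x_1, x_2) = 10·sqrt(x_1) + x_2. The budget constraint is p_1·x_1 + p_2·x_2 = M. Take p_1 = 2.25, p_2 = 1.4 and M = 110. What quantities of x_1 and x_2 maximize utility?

x_1* = 9.679, x_2* = 63.0159

MU_x_1 = 5/√x_1, MU_x_2 = 1. Tangency: 5/√x_1 = p_1/p_2.
Solve: √x_1 = 5·p_2/p_1, so x_1*(p_1,p_2) = (5·p_2/p_1)², and x_2* = (M − p_1·x_1*)/p_2.
Plugging in: x_1* = (5·1.4/2.25)² = 9.679, x_2* = 63.0159.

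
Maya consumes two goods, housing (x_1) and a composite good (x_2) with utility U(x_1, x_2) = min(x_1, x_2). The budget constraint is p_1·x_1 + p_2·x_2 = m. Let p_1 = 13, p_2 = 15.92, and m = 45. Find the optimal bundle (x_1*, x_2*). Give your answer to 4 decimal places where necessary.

x_1* = 1.556, x_2* = 1.556

With perfect complements, no substitution: consume in ratio x_1:x_2 = 1:1.
Budget: p_1·x_1 + p_2·x_1 = m, so (p_1 + p_2)·x_1 = m.
Demand: x_1*(p_1,p_2,m) = m/(p_1 + p_2), x_2* = m/(p_1 + p_2).
Here 13 + 15.92 = 28.92, giving x_1* = 1.556 and x_2* = 1.556.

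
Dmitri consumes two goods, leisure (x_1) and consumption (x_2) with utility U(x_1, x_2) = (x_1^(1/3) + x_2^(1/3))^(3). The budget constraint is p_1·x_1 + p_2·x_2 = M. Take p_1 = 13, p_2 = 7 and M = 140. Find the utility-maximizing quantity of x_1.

MU_x_1 ∝ x_1^(-2/3), MU_x_2 ∝ x_2^(-2/3), so MRS = (x_2/x_1)^(2/3) = p_1/p_2.
Solve for the ratio: x_2/x_1 = [p_1/p_2]^(1.5).
With the ratio pinned down, the budget gives x_1* = M/(p_1 + p_2·(x_2/x_1)) and x_2* = (x_2/x_1)·x_1*.
Numerically x_2/x_1 = 2.530859, so x_1* = 140/(13 + 7·2.530859) = 4.5579.

x_1* = 4.5579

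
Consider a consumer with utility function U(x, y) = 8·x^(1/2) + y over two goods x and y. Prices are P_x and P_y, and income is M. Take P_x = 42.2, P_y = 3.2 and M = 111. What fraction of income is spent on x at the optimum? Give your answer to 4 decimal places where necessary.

Utility is quasi-linear in y; the FOC for x is 4/√x = P_x/P_y.
Thus x* = (4·P_y/P_x)² — independent of M — with the rest of income spent on y.
Plugging in: x* = (4·3.2/42.2)² = 0.092, y* = 33.4742.
Expenditure on x: 42.2·0.092 = 3.8825; share = 0.035.

share on x = 0.035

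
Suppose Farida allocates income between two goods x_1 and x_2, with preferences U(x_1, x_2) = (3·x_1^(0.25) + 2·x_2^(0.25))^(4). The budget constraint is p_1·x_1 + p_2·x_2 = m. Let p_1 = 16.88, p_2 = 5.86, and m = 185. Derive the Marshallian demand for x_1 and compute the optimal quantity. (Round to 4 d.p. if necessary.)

Numerically x_2/x_1 = 2.386958, so x_1* = 185/(16.88 + 5.86·2.386958) = 5.9933.

x_1* = 5.9933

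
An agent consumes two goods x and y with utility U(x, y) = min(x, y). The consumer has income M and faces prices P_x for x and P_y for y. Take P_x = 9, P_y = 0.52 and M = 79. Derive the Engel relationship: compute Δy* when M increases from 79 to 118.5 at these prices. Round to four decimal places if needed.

Δy* = 4.1492

With perfect complements, no substitution: consume in ratio x:y = 1:1.
Budget: P_x·x + P_y·x = M, so (P_x + P_y)·x = M.
Demand: x*(P_x,P_y,M) = M/(P_x + P_y), y* = M/(P_x + P_y).
Here 9 + 0.52 = 9.52, giving y* = 8.2983.
At M' = 118.5: y* = 12.4475. Change: 12.4475 − 8.2983 = 4.1492.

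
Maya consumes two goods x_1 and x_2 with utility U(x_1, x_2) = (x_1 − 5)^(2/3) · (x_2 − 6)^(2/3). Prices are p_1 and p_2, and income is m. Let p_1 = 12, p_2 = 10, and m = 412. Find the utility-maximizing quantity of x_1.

x_1* = 17.1667

Substituting into the budget: x_1* = 5 + 0.5·(m − 5·p_1 − 6·p_2)/p_1, and x_2* = 6 + 0.5·(…)/p_2.
Discretionary income = 412 − 5·12 − 6·10 = 292; x_1* = 5 + 0.5·292/12 = 17.1667.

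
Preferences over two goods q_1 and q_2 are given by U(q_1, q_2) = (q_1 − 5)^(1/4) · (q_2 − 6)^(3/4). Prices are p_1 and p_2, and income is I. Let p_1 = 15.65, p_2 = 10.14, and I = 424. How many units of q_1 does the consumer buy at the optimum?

q_1* = 9.5513

Let q_1' = q_1−5, q_2' = q_2−6. MRS = (1/3)·q_2'/q_1' = p_1/p_2.
Substituting into the budget: q_1* = 5 + 0.25·(I − 5·p_1 − 6·p_2)/p_1, and q_2* = 6 + 0.75·(…)/p_2.
Discretionary income = 424 − 5·15.65 − 6·10.14 = 284.91; q_1* = 5 + 0.25·284.91/15.65 = 9.5513.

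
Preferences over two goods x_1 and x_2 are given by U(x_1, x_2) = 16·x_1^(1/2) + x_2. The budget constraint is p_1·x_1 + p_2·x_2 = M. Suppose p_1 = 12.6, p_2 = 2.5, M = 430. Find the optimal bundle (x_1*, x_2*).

Plugging in: x_1* = (8·2.5/12.6)² = 2.5195, x_2* = 159.3016.

x_1* = 2.5195, x_2* = 159.3016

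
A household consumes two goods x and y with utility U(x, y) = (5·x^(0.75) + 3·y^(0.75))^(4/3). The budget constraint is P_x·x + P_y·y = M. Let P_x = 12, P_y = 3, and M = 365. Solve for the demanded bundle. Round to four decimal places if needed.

From the CES first-order condition, (5/3)·(y/x)^(0.25) = P_x/P_y.
Solve for the ratio: y/x = [(3/5)·P_x/P_y]^(4).
With the ratio pinned down, the budget gives x* = M/(P_x + P_y·(y/x)) and y* = (y/x)·x*.
Numerically y/x = 33.1776, so x* = 365/(12 + 3·33.1776) = 3.2726 and y* = 33.1776·3.2726 = 108.5763.

x* = 3.2726, y* = 108.5763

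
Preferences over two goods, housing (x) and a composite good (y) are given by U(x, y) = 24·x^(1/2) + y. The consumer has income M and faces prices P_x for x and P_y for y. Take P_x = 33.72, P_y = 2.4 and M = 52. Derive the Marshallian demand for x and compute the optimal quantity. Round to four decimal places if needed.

Thus x* = (12·P_y/P_x)² — independent of M — with the rest of income spent on y.
Plugging in: x* = (12·2.4/33.72)² = 0.7295.

x* = 0.7295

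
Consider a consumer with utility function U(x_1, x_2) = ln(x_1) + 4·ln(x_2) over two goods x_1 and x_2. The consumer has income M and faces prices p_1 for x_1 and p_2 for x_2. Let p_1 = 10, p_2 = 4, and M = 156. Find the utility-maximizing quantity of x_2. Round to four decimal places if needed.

MU_x_1/MU_x_2 = (x_2)/(4·x_1); tangency sets this equal to p_1/p_2.
Rearranging, p_2·x_2 = 4·p_1·x_1. Substituting into the budget gives p_1·x_1·(1 + 4) = M.
Demand: x_1*(p_1,p_2,M) = 0.2·M/p_1 and x_2* = 0.8·M/p_2.
At p_1=10, p_2=4, M=156: x_2* = 0.8·156/4 = 31.2.

x_2* = 31.2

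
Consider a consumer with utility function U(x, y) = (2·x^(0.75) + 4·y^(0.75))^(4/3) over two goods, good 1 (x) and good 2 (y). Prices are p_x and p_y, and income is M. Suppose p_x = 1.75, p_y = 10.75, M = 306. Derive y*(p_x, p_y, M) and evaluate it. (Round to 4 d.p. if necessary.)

y* = 1.8379

MU_x ∝ 2·x^(-0.25), MU_y ∝ 4·y^(-0.25), so MRS = (1/2)·(y/x)^(0.25) = p_x/p_y.
Hence y/x = (2·p_x/p_y)^(1/(0.25)), i.e. raised to the 4 power.
With the ratio pinned down, the budget gives x* = M/(p_x + p_y·(y/x)) and y* = (y/x)·x*.
Numerically y/x = 0.011237, so x* = 306/(1.75 + 10.75·0.011237) = 163.5669 and y* = 0.011237·163.5669 = 1.8379.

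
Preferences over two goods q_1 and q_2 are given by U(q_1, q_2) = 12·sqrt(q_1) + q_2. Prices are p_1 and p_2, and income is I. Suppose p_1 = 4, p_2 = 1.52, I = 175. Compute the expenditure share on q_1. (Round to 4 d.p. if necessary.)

Utility is quasi-linear in q_2; the FOC for q_1 is 6/√q_1 = p_1/p_2.
Thus q_1* = (6·p_2/p_1)² — independent of I — with the rest of income spent on q_2.
Plugging in: q_1* = (6·1.52/4)² = 5.1984, q_2* = 101.4516.
Expenditure on q_1: 4·5.1984 = 20.7936; share = 0.1188.

share on q_1 = 0.1188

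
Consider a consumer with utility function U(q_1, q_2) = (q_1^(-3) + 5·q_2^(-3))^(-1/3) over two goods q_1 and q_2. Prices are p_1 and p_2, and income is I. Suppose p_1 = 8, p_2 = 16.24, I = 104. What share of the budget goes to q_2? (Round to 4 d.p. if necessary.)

MU_q_1 ∝ q_1^(-4), MU_q_2 ∝ 5·q_2^(-4), so MRS = (1/5)·(q_2/q_1)^(4) = p_1/p_2.
Solve for the ratio: q_2/q_1 = [5·p_1/p_2]^(0.25).
With the ratio pinned down, the budget gives q_1* = I/(p_1 + p_2·(q_2/q_1)) and q_2* = (q_2/q_1)·q_1*.
Numerically q_2/q_1 = 1.252762, so q_1* = 104/(8 + 16.24·1.252762) = 3.6691 and q_2* = 1.252762·3.6691 = 4.5965.
Expenditure on q_2: 16.24·4.5965 = 74.6472; share = 0.7178.

share on q_2 = 0.7178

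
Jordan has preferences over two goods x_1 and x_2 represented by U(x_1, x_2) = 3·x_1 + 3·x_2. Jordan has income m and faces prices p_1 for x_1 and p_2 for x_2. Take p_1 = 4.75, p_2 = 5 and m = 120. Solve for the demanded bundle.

Perfect substitutes: compare marginal utility per dollar. 3/p_1 vs 3/p_2 → 0.6316 vs 0.6.
x_1 gives more utility per dollar, so spend all income on x_1: x_1* = m/p_1, x_2* = 0.
Numerically: x_1* = 25.2632, x_2* = 0.

x_1* = 25.2632, x_2* = 0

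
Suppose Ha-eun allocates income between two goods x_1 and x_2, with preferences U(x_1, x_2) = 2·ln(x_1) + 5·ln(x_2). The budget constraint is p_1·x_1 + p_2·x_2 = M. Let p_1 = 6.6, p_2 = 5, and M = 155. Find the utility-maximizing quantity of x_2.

x_2* = 22.1429

Tangency: MRS = (2/5)·x_2/x_1 = p_1/p_2.
So 2·p_2·x_2 = 5·p_1·x_1; combined with the budget, a share 2/7 of income goes to x_1.
Demand: x_1*(p_1,p_2,M) = 2/7·M/p_1 and x_2* = 5/7·M/p_2.
At p_1=6.6, p_2=5, M=155: x_2* = 5/7·155/5 = 22.1429.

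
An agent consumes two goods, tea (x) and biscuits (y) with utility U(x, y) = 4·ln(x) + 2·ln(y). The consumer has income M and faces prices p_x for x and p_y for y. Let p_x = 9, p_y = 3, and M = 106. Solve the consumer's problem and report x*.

x* = 7.8519

Tangency: MRS = 2·y/x = p_x/p_y.
So 4·p_y·y = 2·p_x·x; combined with the budget, a share 2/3 of income goes to x.
Demand: x*(p_x,p_y,M) = 2/3·M/p_x and y* = 1/3·M/p_y.
At p_x=9, p_y=3, M=106: x* = 2/3·106/9 = 7.8519.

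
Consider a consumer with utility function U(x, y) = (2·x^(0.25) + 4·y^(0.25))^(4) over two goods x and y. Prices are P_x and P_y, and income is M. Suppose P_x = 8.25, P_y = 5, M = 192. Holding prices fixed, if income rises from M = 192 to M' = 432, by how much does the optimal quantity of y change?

Δy* = 35.9325

From the CES first-order condition, (1/2)·(y/x)^(0.75) = P_x/P_y.
Solve for the ratio: y/x = [2·P_x/P_y]^(4/3).
Substitute y = (y/x)·x into the budget: x* = M/(P_x + P_y·(y/x)).
Numerically y/x = 4.913058, so x* = 192/(8.25 + 5·4.913058) = 5.8509 and y* = 4.913058·5.8509 = 28.746.
At M' = 432: y* = 64.6784. Change: 64.6784 − 28.746 = 35.9325.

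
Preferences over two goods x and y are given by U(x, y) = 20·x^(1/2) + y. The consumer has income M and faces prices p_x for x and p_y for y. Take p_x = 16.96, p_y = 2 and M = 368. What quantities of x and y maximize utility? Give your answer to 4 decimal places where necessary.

MU_x = 10/√x, MU_y = 1. Tangency: 10/√x = p_x/p_y.
Solve: √x = 10·p_y/p_x, so x*(p_x,p_y) = (10·p_y/p_x)², and y* = (M − p_x·x*)/p_y.
Plugging in: x* = (10·2/16.96)² = 1.3906, y* = 172.2075.

x* = 1.3906, y* = 172.2075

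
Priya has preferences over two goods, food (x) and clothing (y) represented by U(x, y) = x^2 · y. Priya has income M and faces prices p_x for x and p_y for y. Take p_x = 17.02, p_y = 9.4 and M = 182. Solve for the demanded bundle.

x* = 7.1289, y* = 6.4539

The MRS is 2·y/x. Set MRS = p_x/p_y.
Rearranging, p_y·y = (1/2)·p_x·x. Substituting into the budget gives p_x·x·(1 + (1/2)) = M.
Demand: x*(p_x,p_y,M) = 2/3·M/p_x and y* = 1/3·M/p_y.
At p_x=17.02, p_y=9.4, M=182: x* = 2/3·182/17.02 = 7.1289, y* = 6.4539.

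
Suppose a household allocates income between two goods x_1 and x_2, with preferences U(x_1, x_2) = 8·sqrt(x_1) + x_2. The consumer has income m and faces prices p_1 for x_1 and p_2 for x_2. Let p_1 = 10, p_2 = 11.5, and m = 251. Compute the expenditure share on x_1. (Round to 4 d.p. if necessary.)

share on x_1 = 0.843

Utility is quasi-linear in x_2; the FOC for x_1 is 4/√x_1 = p_1/p_2.
Solve: √x_1 = 4·p_2/p_1, so x_1*(p_1,p_2) = (4·p_2/p_1)², and x_2* = (m − p_1·x_1*)/p_2.
Plugging in: x_1* = (4·11.5/10)² = 21.16, x_2* = 3.4261.
Expenditure on x_1: 10·21.16 = 211.6; share = 0.843.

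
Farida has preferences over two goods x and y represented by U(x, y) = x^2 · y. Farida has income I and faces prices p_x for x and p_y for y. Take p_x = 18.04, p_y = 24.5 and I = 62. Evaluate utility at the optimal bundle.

V = 4.4283

The MRS is 2·y/x. Set MRS = p_x/p_y.
Rearranging, p_y·y = (1/2)·p_x·x. Substituting into the budget gives p_x·x·(1 + (1/2)) = I.
Demand: x*(p_x,p_y,I) = 2/3·I/p_x and y* = 1/3·I/p_y.
At p_x=18.04, p_y=24.5, I=62: x* = 2/3·62/18.04 = 2.2912, y* = 0.8435.
Utility at the optimum: U(2.2912, 0.8435) = 4.4283.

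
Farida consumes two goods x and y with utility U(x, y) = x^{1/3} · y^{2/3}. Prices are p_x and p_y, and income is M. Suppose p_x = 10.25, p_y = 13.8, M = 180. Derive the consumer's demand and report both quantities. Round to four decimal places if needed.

x* = 5.8537, y* = 8.6957

MU_x/MU_y = (1/3·y)/(2/3·x); tangency sets this equal to p_x/p_y.
Rearranging, p_y·y = 2·p_x·x. Substituting into the budget gives p_x·x·(1 + 2) = M.
Demand: x*(p_x,p_y,M) = 1/3·M/p_x and y* = 2/3·M/p_y.
At p_x=10.25, p_y=13.8, M=180: x* = 1/3·180/10.25 = 5.8537, y* = 8.6957.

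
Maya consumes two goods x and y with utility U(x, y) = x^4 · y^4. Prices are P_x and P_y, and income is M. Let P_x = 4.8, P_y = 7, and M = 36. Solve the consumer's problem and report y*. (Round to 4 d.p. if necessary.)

y* = 2.5714

Tangency: MRS = y/x = P_x/P_y.
Rearranging, P_y·y = P_x·x. Substituting into the budget gives P_x·x·(1 + 1) = M.
Demand: x*(P_x,P_y,M) = 0.5·M/P_x and y* = 0.5·M/P_y.
At P_x=4.8, P_y=7, M=36: y* = 0.5·36/7 = 2.5714.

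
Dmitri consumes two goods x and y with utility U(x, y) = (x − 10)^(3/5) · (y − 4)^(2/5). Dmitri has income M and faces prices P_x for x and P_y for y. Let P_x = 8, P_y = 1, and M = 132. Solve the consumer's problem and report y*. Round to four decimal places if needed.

y* = 23.2

Let x' = x−10, y' = y−4. MRS = (3/2)·y'/x' = P_x/P_y.
Substituting into the budget: x* = 10 + 0.6·(M − 10·P_x − 4·P_y)/P_x, and y* = 4 + 0.4·(…)/P_y.
Discretionary income = 132 − 10·8 − 4·1 = 48; y* = 4 + 0.4·48/1 = 23.2.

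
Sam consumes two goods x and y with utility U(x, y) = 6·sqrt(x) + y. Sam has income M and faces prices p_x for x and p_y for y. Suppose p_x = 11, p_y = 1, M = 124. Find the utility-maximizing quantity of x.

Utility is quasi-linear in y; the FOC for x is 3/√x = p_x/p_y.
Solve: √x = 3·p_y/p_x, so x*(p_x,p_y) = (3·p_y/p_x)², and y* = (M − p_x·x*)/p_y.
Plugging in: x* = (3·1/11)² = 0.0744.

x* = 0.0744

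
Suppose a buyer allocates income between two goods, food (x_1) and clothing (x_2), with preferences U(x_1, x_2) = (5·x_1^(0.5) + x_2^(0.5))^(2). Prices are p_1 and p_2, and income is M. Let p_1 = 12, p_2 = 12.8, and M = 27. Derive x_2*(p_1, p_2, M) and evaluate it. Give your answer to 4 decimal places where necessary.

From the CES first-order condition, 5·(x_2/x_1)^(0.5) = p_1/p_2.
Hence x_2/x_1 = ((1/5)·p_1/p_2)^(1/(0.5)), i.e. raised to the 2 power.
Substitute x_2 = (x_2/x_1)·x_1 into the budget: x_1* = M/(p_1 + p_2·(x_2/x_1)).
Numerically x_2/x_1 = 0.035156, so x_1* = 27/(12 + 12.8·0.035156) = 2.1687 and x_2* = 0.035156·2.1687 = 0.0762.

x_2* = 0.0762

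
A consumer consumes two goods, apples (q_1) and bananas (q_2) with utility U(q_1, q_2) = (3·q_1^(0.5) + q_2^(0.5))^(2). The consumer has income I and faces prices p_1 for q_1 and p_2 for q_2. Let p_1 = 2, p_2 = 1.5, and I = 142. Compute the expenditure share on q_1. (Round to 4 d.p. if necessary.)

Substitute q_2 = (q_2/q_1)·q_1 into the budget: q_1* = I/(p_1 + p_2·(q_2/q_1)).
Numerically q_2/q_1 = 0.197531, so q_1* = 142/(2 + 1.5·0.197531) = 61.8387 and q_2* = 0.197531·61.8387 = 12.2151.
Expenditure on q_1: 2·61.8387 = 123.6774; share = 0.871.

share on q_1 = 0.871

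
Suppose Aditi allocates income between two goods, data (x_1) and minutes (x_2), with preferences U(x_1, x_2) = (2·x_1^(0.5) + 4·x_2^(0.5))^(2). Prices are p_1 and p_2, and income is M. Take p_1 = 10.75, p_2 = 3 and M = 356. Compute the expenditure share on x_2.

share on x_2 = 0.9348

From the CES first-order condition, (1/2)·(x_2/x_1)^(0.5) = p_1/p_2.
Hence x_2/x_1 = (2·p_1/p_2)^(1/(0.5)), i.e. raised to the 2 power.
With the ratio pinned down, the budget gives x_1* = M/(p_1 + p_2·(x_2/x_1)) and x_2* = (x_2/x_1)·x_1*.
Numerically x_2/x_1 = 51.361111, so x_1* = 356/(10.75 + 3·51.361111) = 2.1598 and x_2* = 51.361111·2.1598 = 110.9275.
Expenditure on x_2: 3·110.9275 = 332.7826; share = 0.9348.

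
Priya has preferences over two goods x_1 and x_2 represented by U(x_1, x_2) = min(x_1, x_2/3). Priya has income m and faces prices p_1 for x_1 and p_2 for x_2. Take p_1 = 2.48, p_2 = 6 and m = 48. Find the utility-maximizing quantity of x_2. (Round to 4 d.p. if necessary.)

With perfect complements, no substitution: consume in ratio x_1:x_2 = 1:3.
Budget: p_1·x_1 + p_2·3·x_1 = m, so (p_1 + 3·p_2)·x_1 = m.
Demand: x_1*(p_1,p_2,m) = m/(p_1 + 3·p_2), x_2* = 3·m/(p_1 + 3·p_2).
Here 2.48 + 3·6 = 20.48, giving x_2* = 7.0312.

x_2* = 7.0312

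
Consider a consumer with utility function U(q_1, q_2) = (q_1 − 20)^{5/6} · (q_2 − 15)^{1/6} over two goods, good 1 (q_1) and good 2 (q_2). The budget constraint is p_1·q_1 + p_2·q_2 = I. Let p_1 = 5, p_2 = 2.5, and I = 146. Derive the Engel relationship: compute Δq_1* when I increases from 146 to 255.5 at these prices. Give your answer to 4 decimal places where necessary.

MRS = 5·(q_2−15)/(q_1−20). Tangency with p_1/p_2 gives q_2−15 = (1/5)·(p_1/p_2)·(q_1−20).
After buying the subsistence bundle (20, 15), a share 5/6 of the remaining income goes to q_1: q_1* = 20 + 5/6·(I − 20p_1 − 15p_2)/p_1.
Discretionary income = 146 − 20·5 − 15·2.5 = 8.5; q_1* = 20 + 5/6·8.5/5 = 21.4167.
At I' = 255.5: q_1* = 39.6667. Change: 39.6667 − 21.4167 = 18.25.

Δq_1* = 18.25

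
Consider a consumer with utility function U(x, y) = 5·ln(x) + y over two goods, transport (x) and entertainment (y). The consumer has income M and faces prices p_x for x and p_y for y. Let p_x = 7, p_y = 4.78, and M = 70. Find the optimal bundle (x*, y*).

x* = 3.4143, y* = 9.6444

Set MRS = p_x/p_y: (5/x)/1 = p_x/p_y.
So x*(p_x,p_y) = 5·p_y/p_x, independent of income; and y* = (M − 5·p_y)/p_y.
At the given prices: x* = 5·4.78/7 = 3.4143, and y* = 9.6444.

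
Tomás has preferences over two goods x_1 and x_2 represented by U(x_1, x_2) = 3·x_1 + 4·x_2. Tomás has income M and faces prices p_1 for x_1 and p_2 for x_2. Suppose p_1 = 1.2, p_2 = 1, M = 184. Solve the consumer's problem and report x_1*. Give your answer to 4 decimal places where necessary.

Linear utility — the consumer picks whichever good has higher MU/price: 3/1.2 = 2.5 vs 4/1 = 4.
x_2 gives more utility per dollar, so spend all income on x_2: x_2* = M/p_2, x_1* = 0.
Numerically: x_1* = 0, x_2* = 184.

x_1* = 0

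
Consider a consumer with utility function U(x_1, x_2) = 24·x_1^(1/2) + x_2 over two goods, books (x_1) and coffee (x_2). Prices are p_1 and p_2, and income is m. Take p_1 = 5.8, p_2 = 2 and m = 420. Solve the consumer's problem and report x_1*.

x_1* = 17.1225

MU_x_1 = 12/√x_1, MU_x_2 = 1. Tangency: 12/√x_1 = p_1/p_2.
Thus x_1* = (12·p_2/p_1)² — independent of m — with the rest of income spent on x_2.
Plugging in: x_1* = (12·2/5.8)² = 17.1225.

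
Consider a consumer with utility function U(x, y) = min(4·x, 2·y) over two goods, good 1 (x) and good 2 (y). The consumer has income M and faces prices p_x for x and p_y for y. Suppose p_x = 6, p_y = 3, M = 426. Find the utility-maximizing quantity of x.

With perfect complements, no substitution: consume in ratio x:y = 2:4.
Budget: p_x·x + p_y·2·x = M, so (2·p_x + 4·p_y)·x = 2·M.
Demand: x*(p_x,p_y,M) = 2·M/(2·p_x + 4·p_y), y* = 4·M/(2·p_x + 4·p_y).
Here 2·6 + 4·3 = 24, giving x* = 35.5.

x* = 35.5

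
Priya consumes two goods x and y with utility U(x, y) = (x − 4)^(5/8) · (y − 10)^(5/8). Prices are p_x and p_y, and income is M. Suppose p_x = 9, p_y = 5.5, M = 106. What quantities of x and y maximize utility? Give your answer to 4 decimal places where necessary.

x* = 4.8333, y* = 11.3636

This is Cobb-Douglas in (x−4, y−10): tangency gives 0.625·p_y·(y−10) = 0.625·p_x·(x−4).
After buying the subsistence bundle (4, 10), a share 0.5 of the remaining income goes to x: x* = 4 + 0.5·(M − 4p_x − 10p_y)/p_x.
Discretionary income = 106 − 4·9 − 10·5.5 = 15; x* = 4 + 0.5·15/9 = 4.8333; y* = 10 + 0.5·15/5.5 = 11.3636.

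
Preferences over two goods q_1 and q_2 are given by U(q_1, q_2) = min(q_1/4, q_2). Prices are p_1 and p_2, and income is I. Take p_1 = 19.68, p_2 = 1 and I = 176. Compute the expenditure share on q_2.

Leontief preferences: the optimum is at the kink where q_1/4 = q_2/1, i.e. q_2 = (1/4)·q_1.
Budget: p_1·q_1 + p_2·(1/4)·q_1 = I, so (4·p_1 + p_2)·q_1 = 4·I.
Demand: q_1*(p_1,p_2,I) = 4·I/(4·p_1 + p_2), q_2* = I/(4·p_1 + p_2).
Here 4·19.68 + 1 = 79.72, giving q_1* = 8.8309 and q_2* = 2.2077.
Expenditure on q_2: 1·2.2077 = 2.2077; share = 0.0125.

share on q_2 = 0.0125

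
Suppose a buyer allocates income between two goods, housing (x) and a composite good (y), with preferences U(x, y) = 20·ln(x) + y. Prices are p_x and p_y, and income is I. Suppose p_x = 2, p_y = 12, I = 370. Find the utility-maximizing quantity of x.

So x*(p_x,p_y) = 20·p_y/p_x, independent of income; and y* = (I − 20·p_y)/p_y.
At the given prices: x* = 20·12/2 = 120.

x* = 120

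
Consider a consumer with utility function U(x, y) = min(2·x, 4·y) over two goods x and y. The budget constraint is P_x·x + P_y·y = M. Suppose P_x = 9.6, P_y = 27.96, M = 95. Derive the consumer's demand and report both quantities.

x* = 4.0288, y* = 2.0144

With perfect complements, no substitution: consume in ratio x:y = 4:2.
Budget: P_x·x + P_y·(1/2)·x = M, so (4·P_x + 2·P_y)·x = 4·M.
Demand: x*(P_x,P_y,M) = 4·M/(4·P_x + 2·P_y), y* = 2·M/(4·P_x + 2·P_y).
Here 4·9.6 + 2·27.96 = 94.32, giving x* = 4.0288 and y* = 2.0144.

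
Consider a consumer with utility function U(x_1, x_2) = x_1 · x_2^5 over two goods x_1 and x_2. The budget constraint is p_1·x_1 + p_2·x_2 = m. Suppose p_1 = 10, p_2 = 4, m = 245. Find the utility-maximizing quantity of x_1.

x_1* = 4.0833

The MRS is (1/5)·x_2/x_1. Set MRS = p_1/p_2.
Rearranging, p_2·x_2 = 5·p_1·x_1. Substituting into the budget gives p_1·x_1·(1 + 5) = m.
Demand: x_1*(p_1,p_2,m) = 1/6·m/p_1 and x_2* = 5/6·m/p_2.
At p_1=10, p_2=4, m=245: x_1* = 1/6·245/10 = 4.0833.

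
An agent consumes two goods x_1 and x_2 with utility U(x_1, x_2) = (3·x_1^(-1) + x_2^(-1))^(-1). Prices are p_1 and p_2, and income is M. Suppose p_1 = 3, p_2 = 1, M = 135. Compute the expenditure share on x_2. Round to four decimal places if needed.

From the CES first-order condition, 3·(x_2/x_1)^(2) = p_1/p_2.
Hence x_2/x_1 = ((1/3)·p_1/p_2)^(1/(2)), i.e. raised to the 0.5 power.
Substitute x_2 = (x_2/x_1)·x_1 into the budget: x_1* = M/(p_1 + p_2·(x_2/x_1)).
Numerically x_2/x_1 = 1, so x_1* = 135/(3 + 1·1) = 33.75 and x_2* = 1·33.75 = 33.75.
Expenditure on x_2: 1·33.75 = 33.75; share = 0.25.

share on x_2 = 0.25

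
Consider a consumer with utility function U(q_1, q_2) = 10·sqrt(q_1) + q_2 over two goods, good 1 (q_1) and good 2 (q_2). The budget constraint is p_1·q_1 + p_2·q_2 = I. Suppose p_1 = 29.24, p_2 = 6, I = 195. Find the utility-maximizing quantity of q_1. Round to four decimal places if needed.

Utility is quasi-linear in q_2; the FOC for q_1 is 5/√q_1 = p_1/p_2.
Solve: √q_1 = 5·p_2/p_1, so q_1*(p_1,p_2) = (5·p_2/p_1)², and q_2* = (I − p_1·q_1*)/p_2.
Plugging in: q_1* = (5·6/29.24)² = 1.0527.

q_1* = 1.0527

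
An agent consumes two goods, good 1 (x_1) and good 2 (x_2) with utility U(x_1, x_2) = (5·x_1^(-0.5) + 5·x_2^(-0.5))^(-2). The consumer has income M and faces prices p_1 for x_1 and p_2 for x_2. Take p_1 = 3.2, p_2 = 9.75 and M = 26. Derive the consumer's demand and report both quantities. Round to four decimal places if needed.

x_1* = 3.3167, x_2* = 1.5781

From the CES first-order condition, (x_2/x_1)^(1.5) = p_1/p_2.
Solve for the ratio: x_2/x_1 = [p_1/p_2]^(2/3).
Substitute x_2 = (x_2/x_1)·x_1 into the budget: x_1* = M/(p_1 + p_2·(x_2/x_1)).
Numerically x_2/x_1 = 0.475806, so x_1* = 26/(3.2 + 9.75·0.475806) = 3.3167 and x_2* = 0.475806·3.3167 = 1.5781.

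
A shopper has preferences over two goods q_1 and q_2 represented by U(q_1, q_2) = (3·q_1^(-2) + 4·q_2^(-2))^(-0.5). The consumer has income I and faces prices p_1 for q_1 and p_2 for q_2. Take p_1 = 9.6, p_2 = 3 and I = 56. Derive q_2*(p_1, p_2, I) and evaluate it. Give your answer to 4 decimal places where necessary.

MRS = MU_q_1/MU_q_2 = (3/4)·(q_2/q_1)^(3). Set equal to p_1/p_2.
Hence q_2/q_1 = ((4/3)·p_1/p_2)^(1/(3)), i.e. raised to the 1/3 power.
Substitute q_2 = (q_2/q_1)·q_1 into the budget: q_1* = I/(p_1 + p_2·(q_2/q_1)).
Numerically q_2/q_1 = 1.621921, so q_1* = 56/(9.6 + 3·1.621921) = 3.8712 and q_2* = 1.621921·3.8712 = 6.2788.

q_2* = 6.2788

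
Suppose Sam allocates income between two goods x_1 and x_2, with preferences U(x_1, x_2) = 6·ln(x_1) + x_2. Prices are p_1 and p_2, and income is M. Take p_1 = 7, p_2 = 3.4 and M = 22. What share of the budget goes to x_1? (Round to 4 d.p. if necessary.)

share on x_1 = 0.9273

Set MRS = p_1/p_2: (6/x_1)/1 = p_1/p_2.
So x_1*(p_1,p_2) = 6·p_2/p_1, independent of income; and x_2* = (M − 6·p_2)/p_2.
At the given prices: x_1* = 6·3.4/7 = 2.9143, and x_2* = 0.4706.
Expenditure on x_1: 7·2.9143 = 20.4; share = 0.9273.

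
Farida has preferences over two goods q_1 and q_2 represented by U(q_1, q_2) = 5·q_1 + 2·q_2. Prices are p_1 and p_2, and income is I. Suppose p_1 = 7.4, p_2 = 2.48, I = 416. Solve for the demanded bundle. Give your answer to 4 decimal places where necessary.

Linear utility — the consumer picks whichever good has higher MU/price: 5/7.4 = 0.6757 vs 2/2.48 = 0.8065.
q_2 gives more utility per dollar, so spend all income on q_2: q_2* = I/p_2, q_1* = 0.
Numerically: q_1* = 0, q_2* = 167.7419.

q_1* = 0, q_2* = 167.7419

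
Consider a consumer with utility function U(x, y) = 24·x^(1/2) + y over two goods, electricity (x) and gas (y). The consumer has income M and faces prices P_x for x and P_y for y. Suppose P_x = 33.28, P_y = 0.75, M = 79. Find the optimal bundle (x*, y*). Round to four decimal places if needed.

Thus x* = (12·P_y/P_x)² — independent of M — with the rest of income spent on y.
Plugging in: x* = (12·0.75/33.28)² = 0.0731, y* = 102.0881.

x* = 0.0731, y* = 102.0881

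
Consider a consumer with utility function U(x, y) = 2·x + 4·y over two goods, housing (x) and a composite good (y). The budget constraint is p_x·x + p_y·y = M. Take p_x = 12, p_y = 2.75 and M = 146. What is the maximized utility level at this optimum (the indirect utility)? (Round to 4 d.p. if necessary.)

y gives more utility per dollar, so spend all income on y: y* = M/p_y, x* = 0.
Numerically: x* = 0, y* = 53.0909.
Utility at the optimum: U(0, 53.0909) = 212.3636.

V = 212.3636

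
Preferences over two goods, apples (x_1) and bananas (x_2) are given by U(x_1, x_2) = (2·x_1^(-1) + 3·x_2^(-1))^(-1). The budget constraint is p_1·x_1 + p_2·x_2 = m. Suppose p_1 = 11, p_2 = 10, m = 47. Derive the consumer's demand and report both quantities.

x_1* = 1.971, x_2* = 2.5319

MU_x_1 ∝ 2·x_1^(-2), MU_x_2 ∝ 3·x_2^(-2), so MRS = (2/3)·(x_2/x_1)^(2) = p_1/p_2.
Hence x_2/x_1 = ((3/2)·p_1/p_2)^(1/(2)), i.e. raised to the 0.5 power.
With the ratio pinned down, the budget gives x_1* = m/(p_1 + p_2·(x_2/x_1)) and x_2* = (x_2/x_1)·x_1*.
Numerically x_2/x_1 = 1.284523, so x_1* = 47/(11 + 10·1.284523) = 1.971 and x_2* = 1.284523·1.971 = 2.5319.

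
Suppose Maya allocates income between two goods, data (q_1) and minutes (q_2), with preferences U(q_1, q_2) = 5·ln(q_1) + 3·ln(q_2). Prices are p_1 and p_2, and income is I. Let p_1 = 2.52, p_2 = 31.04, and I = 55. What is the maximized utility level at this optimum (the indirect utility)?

The MRS is (5/3)·q_2/q_1. Set MRS = p_1/p_2.
So 5·p_2·q_2 = 3·p_1·q_1; combined with the budget, a share 0.625 of income goes to q_1.
Demand: q_1*(p_1,p_2,I) = 0.625·I/p_1 and q_2* = 0.375·I/p_2.
At p_1=2.52, p_2=31.04, I=55: q_1* = 0.625·55/2.52 = 13.6409, q_2* = 0.6645.
Utility at the optimum: U(13.6409, 0.6645) = 11.839.

V = 11.839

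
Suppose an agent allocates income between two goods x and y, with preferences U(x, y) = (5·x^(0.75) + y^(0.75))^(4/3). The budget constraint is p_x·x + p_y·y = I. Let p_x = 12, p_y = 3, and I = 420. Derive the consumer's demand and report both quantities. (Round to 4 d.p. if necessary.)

x* = 31.7489, y* = 13.0044

MRS = MU_x/MU_y = 5·(y/x)^(0.25). Set equal to p_x/p_y.
Solve for the ratio: y/x = [(1/5)·p_x/p_y]^(4).
Substitute y = (y/x)·x into the budget: x* = I/(p_x + p_y·(y/x)).
Numerically y/x = 0.4096, so x* = 420/(12 + 3·0.4096) = 31.7489 and y* = 0.4096·31.7489 = 13.0044.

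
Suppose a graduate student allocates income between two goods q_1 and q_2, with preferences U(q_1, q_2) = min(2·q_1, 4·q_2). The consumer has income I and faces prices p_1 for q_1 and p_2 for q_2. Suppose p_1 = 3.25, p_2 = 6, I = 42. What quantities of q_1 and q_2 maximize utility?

Leontief preferences: the optimum is at the kink where q_1/4 = q_2/2, i.e. q_2 = (1/2)·q_1.
Budget: p_1·q_1 + p_2·(1/2)·q_1 = I, so (4·p_1 + 2·p_2)·q_1 = 4·I.
Demand: q_1*(p_1,p_2,I) = 4·I/(4·p_1 + 2·p_2), q_2* = 2·I/(4·p_1 + 2·p_2).
Here 4·3.25 + 2·6 = 25, giving q_1* = 6.72 and q_2* = 3.36.

q_1* = 6.72, q_2* = 3.36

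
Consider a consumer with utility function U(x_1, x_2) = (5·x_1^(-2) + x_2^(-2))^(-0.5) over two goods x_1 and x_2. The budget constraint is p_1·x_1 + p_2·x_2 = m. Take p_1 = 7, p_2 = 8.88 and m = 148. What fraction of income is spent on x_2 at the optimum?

MU_x_1 ∝ 5·x_1^(-3), MU_x_2 ∝ x_2^(-3), so MRS = 5·(x_2/x_1)^(3) = p_1/p_2.
Hence x_2/x_1 = ((1/5)·p_1/p_2)^(1/(3)), i.e. raised to the 1/3 power.
With the ratio pinned down, the budget gives x_1* = m/(p_1 + p_2·(x_2/x_1)) and x_2* = (x_2/x_1)·x_1*.
Numerically x_2/x_1 = 0.540221, so x_1* = 148/(7 + 8.88·0.540221) = 12.5454 and x_2* = 0.540221·12.5454 = 6.7773.
Expenditure on x_2: 8.88·6.7773 = 60.1823; share = 0.4066.

share on x_2 = 0.4066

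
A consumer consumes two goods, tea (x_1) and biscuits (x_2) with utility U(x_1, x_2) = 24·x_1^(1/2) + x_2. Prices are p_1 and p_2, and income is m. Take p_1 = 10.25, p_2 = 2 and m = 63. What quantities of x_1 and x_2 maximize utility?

x_1* = 5.4825, x_2* = 3.4024

MU_x_1 = 12/√x_1, MU_x_2 = 1. Tangency: 12/√x_1 = p_1/p_2.
Solve: √x_1 = 12·p_2/p_1, so x_1*(p_1,p_2) = (12·p_2/p_1)², and x_2* = (m − p_1·x_1*)/p_2.
Plugging in: x_1* = (12·2/10.25)² = 5.4825, x_2* = 3.4024.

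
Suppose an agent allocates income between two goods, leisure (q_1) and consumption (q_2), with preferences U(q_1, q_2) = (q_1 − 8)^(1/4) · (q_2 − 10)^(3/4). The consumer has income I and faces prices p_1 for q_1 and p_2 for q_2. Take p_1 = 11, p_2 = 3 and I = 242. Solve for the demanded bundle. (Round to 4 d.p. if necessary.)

MRS = (1/3)·(q_2−10)/(q_1−8). Tangency with p_1/p_2 gives q_2−10 = 3·(p_1/p_2)·(q_1−8).
Substituting into the budget: q_1* = 8 + 0.25·(I − 8·p_1 − 10·p_2)/p_1, and q_2* = 10 + 0.75·(…)/p_2.
Discretionary income = 242 − 8·11 − 10·3 = 124; q_1* = 8 + 0.25·124/11 = 10.8182; q_2* = 10 + 0.75·124/3 = 41.

q_1* = 10.8182, q_2* = 41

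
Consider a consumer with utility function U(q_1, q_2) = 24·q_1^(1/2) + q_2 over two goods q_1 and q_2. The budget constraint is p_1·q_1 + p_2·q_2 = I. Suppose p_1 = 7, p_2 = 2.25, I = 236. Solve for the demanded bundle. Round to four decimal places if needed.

Utility is quasi-linear in q_2; the FOC for q_1 is 12/√q_1 = p_1/p_2.
Solve: √q_1 = 12·p_2/p_1, so q_1*(p_1,p_2) = (12·p_2/p_1)², and q_2* = (I − p_1·q_1*)/p_2.
Plugging in: q_1* = (12·2.25/7)² = 14.8776, q_2* = 58.6032.

q_1* = 14.8776, q_2* = 58.6032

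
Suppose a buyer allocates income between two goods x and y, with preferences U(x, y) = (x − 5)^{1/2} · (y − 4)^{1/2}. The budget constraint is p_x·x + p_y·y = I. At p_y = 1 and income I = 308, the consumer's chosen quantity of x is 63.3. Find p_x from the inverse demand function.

p_x = 2.5

This is Cobb-Douglas in (x−5, y−4): tangency gives 0.5·p_y·(y−4) = 0.5·p_x·(x−5).
After buying the subsistence bundle (5, 4), a share 0.5 of the remaining income goes to x: x* = 5 + 0.5·(I − 5p_x − 4p_y)/p_x.
Set x* = 63.3 in the demand function and solve for p_x: p_x = 2.5.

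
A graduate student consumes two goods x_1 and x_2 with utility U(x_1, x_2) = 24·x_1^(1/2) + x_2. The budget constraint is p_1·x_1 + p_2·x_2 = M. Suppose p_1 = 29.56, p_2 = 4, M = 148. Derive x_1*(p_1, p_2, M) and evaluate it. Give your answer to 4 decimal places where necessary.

x_1* = 2.6368

MU_x_1 = 12/√x_1, MU_x_2 = 1. Tangency: 12/√x_1 = p_1/p_2.
Solve: √x_1 = 12·p_2/p_1, so x_1*(p_1,p_2) = (12·p_2/p_1)², and x_2* = (M − p_1·x_1*)/p_2.
Plugging in: x_1* = (12·4/29.56)² = 2.6368.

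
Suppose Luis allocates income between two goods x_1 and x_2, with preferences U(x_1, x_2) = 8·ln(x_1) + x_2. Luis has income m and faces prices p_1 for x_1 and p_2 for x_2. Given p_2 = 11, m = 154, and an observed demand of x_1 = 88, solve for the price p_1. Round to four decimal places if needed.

p_1 = 1

MU_x_1 = 8/x_1, MU_x_2 = 1. Tangency: 8/x_1 = p_1/p_2.
So x_1*(p_1,p_2) = 8·p_2/p_1, independent of income; and x_2* = (m − 8·p_2)/p_2.
Set x_1* = 88 in the demand function and solve for p_1: p_1 = 1.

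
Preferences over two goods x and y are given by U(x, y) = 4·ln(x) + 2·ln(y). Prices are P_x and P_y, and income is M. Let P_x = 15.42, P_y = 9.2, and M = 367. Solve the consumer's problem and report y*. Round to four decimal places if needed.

MU_x/MU_y = (4·y)/(2·x); tangency sets this equal to P_x/P_y.
So 4·P_y·y = 2·P_x·x; combined with the budget, a share 2/3 of income goes to x.
Demand: x*(P_x,P_y,M) = 2/3·M/P_x and y* = 1/3·M/P_y.
At P_x=15.42, P_y=9.2, M=367: y* = 1/3·367/9.2 = 13.2971.

y* = 13.2971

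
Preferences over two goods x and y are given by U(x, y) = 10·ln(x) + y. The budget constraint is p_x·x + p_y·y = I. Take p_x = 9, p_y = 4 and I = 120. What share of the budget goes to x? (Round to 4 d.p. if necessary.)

MU_x = 10/x, MU_y = 1. Tangency: 10/x = p_x/p_y.
So x*(p_x,p_y) = 10·p_y/p_x, independent of income; and y* = (I − 10·p_y)/p_y.
At the given prices: x* = 10·4/9 = 4.4444, and y* = 20.
Expenditure on x: 9·4.4444 = 40; share = 0.3333.

share on x = 0.3333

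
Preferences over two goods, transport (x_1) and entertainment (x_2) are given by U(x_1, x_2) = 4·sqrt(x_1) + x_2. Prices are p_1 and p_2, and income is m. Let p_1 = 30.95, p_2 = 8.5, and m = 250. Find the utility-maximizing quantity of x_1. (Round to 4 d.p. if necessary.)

Thus x_1* = (2·p_2/p_1)² — independent of m — with the rest of income spent on x_2.
Plugging in: x_1* = (2·8.5/30.95)² = 0.3017.

x_1* = 0.3017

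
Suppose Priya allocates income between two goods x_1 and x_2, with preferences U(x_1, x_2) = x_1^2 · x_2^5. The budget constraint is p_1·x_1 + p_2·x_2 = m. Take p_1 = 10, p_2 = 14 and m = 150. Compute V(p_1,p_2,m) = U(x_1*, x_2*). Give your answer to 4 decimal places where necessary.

MU_x_1/MU_x_2 = (2·x_2)/(5·x_1); tangency sets this equal to p_1/p_2.
So 2·p_2·x_2 = 5·p_1·x_1; combined with the budget, a share 2/7 of income goes to x_1.
Demand: x_1*(p_1,p_2,m) = 2/7·m/p_1 and x_2* = 5/7·m/p_2.
At p_1=10, p_2=14, m=150: x_1* = 2/7·150/10 = 4.2857, x_2* = 7.6531.
Utility at the optimum: U(4.2857, 7.6531) = 482194.6282.

V = 482194.6282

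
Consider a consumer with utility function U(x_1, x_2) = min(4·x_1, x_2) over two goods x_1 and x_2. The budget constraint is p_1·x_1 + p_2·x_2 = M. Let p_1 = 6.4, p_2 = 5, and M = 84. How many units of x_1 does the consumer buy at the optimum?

x_1* = 3.1818

Leontief preferences: the optimum is at the kink where x_1/1 = x_2/4, i.e. x_2 = 4·x_1.
Budget: p_1·x_1 + p_2·4·x_1 = M, so (p_1 + 4·p_2)·x_1 = M.
Demand: x_1*(p_1,p_2,M) = M/(p_1 + 4·p_2), x_2* = 4·M/(p_1 + 4·p_2).
Here 6.4 + 4·5 = 26.4, giving x_1* = 3.1818.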